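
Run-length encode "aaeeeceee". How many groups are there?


Input: aaeeeceee
Scanning for consecutive runs:
  Group 1: 'a' x 2 (positions 0-1)
  Group 2: 'e' x 3 (positions 2-4)
  Group 3: 'c' x 1 (positions 5-5)
  Group 4: 'e' x 3 (positions 6-8)
Total groups: 4

4


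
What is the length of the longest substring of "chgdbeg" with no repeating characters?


Input: "chgdbeg"
Sliding window (track last position of each char):
  Position 0 ('c'): window [0,0] length 1 -- new best
  Position 1 ('h'): window [0,1] length 2 -- new best
  Position 2 ('g'): window [0,2] length 3 -- new best
  Position 3 ('d'): window [0,3] length 4 -- new best
  Position 4 ('b'): window [0,4] length 5 -- new best
  Position 5 ('e'): window [0,5] length 6 -- new best
  Position 6 ('g'): repeat (last at 2), move window start to 3
  Position 6 ('g'): window [3,6] length 4
Longest substring with no repeats: "chgdbe" with length 6

6


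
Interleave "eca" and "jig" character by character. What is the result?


Interleaving "eca" and "jig":
  Position 0: 'e' from first, 'j' from second => "ej"
  Position 1: 'c' from first, 'i' from second => "ci"
  Position 2: 'a' from first, 'g' from second => "ag"
Result: ejciag

ejciag


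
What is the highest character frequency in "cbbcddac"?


Input: cbbcddac
Character counts:
  'a': 1
  'b': 2
  'c': 3
  'd': 2
Maximum frequency: 3

3


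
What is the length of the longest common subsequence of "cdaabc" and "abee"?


LCS of "cdaabc" and "abee"
DP table:
           a    b    e    e
      0    0    0    0    0
  c   0    0    0    0    0
  d   0    0    0    0    0
  a   0    1    1    1    1
  a   0    1    1    1    1
  b   0    1    2    2    2
  c   0    1    2    2    2
LCS length = dp[6][4] = 2

2


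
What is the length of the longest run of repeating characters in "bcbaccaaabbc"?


Input: "bcbaccaaabbc"
Scanning for longest run:
  Position 1 ('c'): new char, reset run to 1
  Position 2 ('b'): new char, reset run to 1
  Position 3 ('a'): new char, reset run to 1
  Position 4 ('c'): new char, reset run to 1
  Position 5 ('c'): continues run of 'c', length=2
  Position 6 ('a'): new char, reset run to 1
  Position 7 ('a'): continues run of 'a', length=2
  Position 8 ('a'): continues run of 'a', length=3
  Position 9 ('b'): new char, reset run to 1
  Position 10 ('b'): continues run of 'b', length=2
  Position 11 ('c'): new char, reset run to 1
Longest run: 'a' with length 3

3


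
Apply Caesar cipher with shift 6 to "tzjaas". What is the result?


Caesar cipher: shift "tzjaas" by 6
  't' (pos 19) + 6 = pos 25 = 'z'
  'z' (pos 25) + 6 = pos 5 = 'f'
  'j' (pos 9) + 6 = pos 15 = 'p'
  'a' (pos 0) + 6 = pos 6 = 'g'
  'a' (pos 0) + 6 = pos 6 = 'g'
  's' (pos 18) + 6 = pos 24 = 'y'
Result: zfpggy

zfpggy


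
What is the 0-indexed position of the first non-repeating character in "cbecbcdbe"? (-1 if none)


Input: cbecbcdbe
Character frequencies:
  'b': 3
  'c': 3
  'd': 1
  'e': 2
Scanning left to right for freq == 1:
  Position 0 ('c'): freq=3, skip
  Position 1 ('b'): freq=3, skip
  Position 2 ('e'): freq=2, skip
  Position 3 ('c'): freq=3, skip
  Position 4 ('b'): freq=3, skip
  Position 5 ('c'): freq=3, skip
  Position 6 ('d'): unique! => answer = 6

6


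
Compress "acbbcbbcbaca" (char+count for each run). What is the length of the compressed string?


Input: acbbcbbcbaca
Runs:
  'a' x 1 => "a1"
  'c' x 1 => "c1"
  'b' x 2 => "b2"
  'c' x 1 => "c1"
  'b' x 2 => "b2"
  'c' x 1 => "c1"
  'b' x 1 => "b1"
  'a' x 1 => "a1"
  'c' x 1 => "c1"
  'a' x 1 => "a1"
Compressed: "a1c1b2c1b2c1b1a1c1a1"
Compressed length: 20

20


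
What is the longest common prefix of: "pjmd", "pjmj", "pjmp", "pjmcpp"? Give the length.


Words: pjmd, pjmj, pjmp, pjmcpp
  Position 0: all 'p' => match
  Position 1: all 'j' => match
  Position 2: all 'm' => match
  Position 3: ('d', 'j', 'p', 'c') => mismatch, stop
LCP = "pjm" (length 3)

3


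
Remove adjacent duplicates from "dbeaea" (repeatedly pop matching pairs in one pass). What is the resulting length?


Input: dbeaea
Stack-based adjacent duplicate removal:
  Read 'd': push. Stack: d
  Read 'b': push. Stack: db
  Read 'e': push. Stack: dbe
  Read 'a': push. Stack: dbea
  Read 'e': push. Stack: dbeae
  Read 'a': push. Stack: dbeaea
Final stack: "dbeaea" (length 6)

6


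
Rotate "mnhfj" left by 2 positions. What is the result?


Input: "mnhfj", rotate left by 2
First 2 characters: "mn"
Remaining characters: "hfj"
Concatenate remaining + first: "hfj" + "mn" = "hfjmn"

hfjmn


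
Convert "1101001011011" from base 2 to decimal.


Input: "1101001011011" in base 2
Positional expansion:
  Digit '1' (value 1) x 2^12 = 4096
  Digit '1' (value 1) x 2^11 = 2048
  Digit '0' (value 0) x 2^10 = 0
  Digit '1' (value 1) x 2^9 = 512
  Digit '0' (value 0) x 2^8 = 0
  Digit '0' (value 0) x 2^7 = 0
  Digit '1' (value 1) x 2^6 = 64
  Digit '0' (value 0) x 2^5 = 0
  Digit '1' (value 1) x 2^4 = 16
  Digit '1' (value 1) x 2^3 = 8
  Digit '0' (value 0) x 2^2 = 0
  Digit '1' (value 1) x 2^1 = 2
  Digit '1' (value 1) x 2^0 = 1
Sum = 6747

6747


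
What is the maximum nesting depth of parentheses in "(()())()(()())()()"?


Input: "(()())()(()())()()"
Tracking depth:
  Position 0 '(': depth becomes 1
  Position 1 '(': depth becomes 2
  Position 2 ')': depth becomes 1
  Position 3 '(': depth becomes 2
  Position 4 ')': depth becomes 1
  Position 5 ')': depth becomes 0
  Position 6 '(': depth becomes 1
  Position 7 ')': depth becomes 0
  Position 8 '(': depth becomes 1
  Position 9 '(': depth becomes 2
  Position 10 ')': depth becomes 1
  Position 11 '(': depth becomes 2
  Position 12 ')': depth becomes 1
  Position 13 ')': depth becomes 0
  Position 14 '(': depth becomes 1
  Position 15 ')': depth becomes 0
  Position 16 '(': depth becomes 1
  Position 17 ')': depth becomes 0
Maximum depth reached: 2

2


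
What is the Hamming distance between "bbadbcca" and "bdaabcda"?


Comparing "bbadbcca" and "bdaabcda" position by position:
  Position 0: 'b' vs 'b' => same
  Position 1: 'b' vs 'd' => differ
  Position 2: 'a' vs 'a' => same
  Position 3: 'd' vs 'a' => differ
  Position 4: 'b' vs 'b' => same
  Position 5: 'c' vs 'c' => same
  Position 6: 'c' vs 'd' => differ
  Position 7: 'a' vs 'a' => same
Total differences (Hamming distance): 3

3


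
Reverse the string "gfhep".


Input: gfhep
Reading characters right to left:
  Position 4: 'p'
  Position 3: 'e'
  Position 2: 'h'
  Position 1: 'f'
  Position 0: 'g'
Reversed: pehfg

pehfg


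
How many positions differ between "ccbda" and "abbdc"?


Comparing "ccbda" and "abbdc" position by position:
  Position 0: 'c' vs 'a' => DIFFER
  Position 1: 'c' vs 'b' => DIFFER
  Position 2: 'b' vs 'b' => same
  Position 3: 'd' vs 'd' => same
  Position 4: 'a' vs 'c' => DIFFER
Positions that differ: 3

3


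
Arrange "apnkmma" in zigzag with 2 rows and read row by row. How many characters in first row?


Zigzag "apnkmma" into 2 rows:
Placing characters:
  'a' => row 0
  'p' => row 1
  'n' => row 0
  'k' => row 1
  'm' => row 0
  'm' => row 1
  'a' => row 0
Rows:
  Row 0: "anma"
  Row 1: "pkm"
First row length: 4

4


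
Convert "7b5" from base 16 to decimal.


Input: "7b5" in base 16
Positional expansion:
  Digit '7' (value 7) x 16^2 = 1792
  Digit 'b' (value 11) x 16^1 = 176
  Digit '5' (value 5) x 16^0 = 5
Sum = 1973

1973


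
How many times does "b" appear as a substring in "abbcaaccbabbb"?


Searching for "b" in "abbcaaccbabbb"
Scanning each position:
  Position 0: "a" => no
  Position 1: "b" => MATCH
  Position 2: "b" => MATCH
  Position 3: "c" => no
  Position 4: "a" => no
  Position 5: "a" => no
  Position 6: "c" => no
  Position 7: "c" => no
  Position 8: "b" => MATCH
  Position 9: "a" => no
  Position 10: "b" => MATCH
  Position 11: "b" => MATCH
  Position 12: "b" => MATCH
Total occurrences: 6

6


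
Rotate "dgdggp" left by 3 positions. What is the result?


Input: "dgdggp", rotate left by 3
First 3 characters: "dgd"
Remaining characters: "ggp"
Concatenate remaining + first: "ggp" + "dgd" = "ggpdgd"

ggpdgd


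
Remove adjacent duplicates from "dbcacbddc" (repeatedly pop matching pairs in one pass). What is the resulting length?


Input: dbcacbddc
Stack-based adjacent duplicate removal:
  Read 'd': push. Stack: d
  Read 'b': push. Stack: db
  Read 'c': push. Stack: dbc
  Read 'a': push. Stack: dbca
  Read 'c': push. Stack: dbcac
  Read 'b': push. Stack: dbcacb
  Read 'd': push. Stack: dbcacbd
  Read 'd': matches stack top 'd' => pop. Stack: dbcacb
  Read 'c': push. Stack: dbcacbc
Final stack: "dbcacbc" (length 7)

7


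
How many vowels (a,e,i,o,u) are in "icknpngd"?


Input: icknpngd
Checking each character:
  'i' at position 0: vowel (running total: 1)
  'c' at position 1: consonant
  'k' at position 2: consonant
  'n' at position 3: consonant
  'p' at position 4: consonant
  'n' at position 5: consonant
  'g' at position 6: consonant
  'd' at position 7: consonant
Total vowels: 1

1


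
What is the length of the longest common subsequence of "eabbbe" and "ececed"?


LCS of "eabbbe" and "ececed"
DP table:
           e    c    e    c    e    d
      0    0    0    0    0    0    0
  e   0    1    1    1    1    1    1
  a   0    1    1    1    1    1    1
  b   0    1    1    1    1    1    1
  b   0    1    1    1    1    1    1
  b   0    1    1    1    1    1    1
  e   0    1    1    2    2    2    2
LCS length = dp[6][6] = 2

2


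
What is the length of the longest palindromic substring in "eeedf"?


Input: "eeedf"
Checking substrings for palindromes:
  [0:3] "eee" (len 3) => palindrome
  [0:2] "ee" (len 2) => palindrome
  [1:3] "ee" (len 2) => palindrome
Longest palindromic substring: "eee" with length 3

3


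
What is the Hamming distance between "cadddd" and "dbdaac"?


Comparing "cadddd" and "dbdaac" position by position:
  Position 0: 'c' vs 'd' => differ
  Position 1: 'a' vs 'b' => differ
  Position 2: 'd' vs 'd' => same
  Position 3: 'd' vs 'a' => differ
  Position 4: 'd' vs 'a' => differ
  Position 5: 'd' vs 'c' => differ
Total differences (Hamming distance): 5

5


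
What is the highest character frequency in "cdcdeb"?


Input: cdcdeb
Character counts:
  'b': 1
  'c': 2
  'd': 2
  'e': 1
Maximum frequency: 2

2


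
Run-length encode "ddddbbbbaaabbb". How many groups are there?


Input: ddddbbbbaaabbb
Scanning for consecutive runs:
  Group 1: 'd' x 4 (positions 0-3)
  Group 2: 'b' x 4 (positions 4-7)
  Group 3: 'a' x 3 (positions 8-10)
  Group 4: 'b' x 3 (positions 11-13)
Total groups: 4

4


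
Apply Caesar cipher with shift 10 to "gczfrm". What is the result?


Caesar cipher: shift "gczfrm" by 10
  'g' (pos 6) + 10 = pos 16 = 'q'
  'c' (pos 2) + 10 = pos 12 = 'm'
  'z' (pos 25) + 10 = pos 9 = 'j'
  'f' (pos 5) + 10 = pos 15 = 'p'
  'r' (pos 17) + 10 = pos 1 = 'b'
  'm' (pos 12) + 10 = pos 22 = 'w'
Result: qmjpbw

qmjpbw


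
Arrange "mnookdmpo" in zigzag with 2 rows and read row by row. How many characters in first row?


Zigzag "mnookdmpo" into 2 rows:
Placing characters:
  'm' => row 0
  'n' => row 1
  'o' => row 0
  'o' => row 1
  'k' => row 0
  'd' => row 1
  'm' => row 0
  'p' => row 1
  'o' => row 0
Rows:
  Row 0: "mokmo"
  Row 1: "nodp"
First row length: 5

5


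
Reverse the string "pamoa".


Input: pamoa
Reading characters right to left:
  Position 4: 'a'
  Position 3: 'o'
  Position 2: 'm'
  Position 1: 'a'
  Position 0: 'p'
Reversed: aomap

aomap


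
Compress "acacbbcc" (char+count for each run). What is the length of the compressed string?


Input: acacbbcc
Runs:
  'a' x 1 => "a1"
  'c' x 1 => "c1"
  'a' x 1 => "a1"
  'c' x 1 => "c1"
  'b' x 2 => "b2"
  'c' x 2 => "c2"
Compressed: "a1c1a1c1b2c2"
Compressed length: 12

12


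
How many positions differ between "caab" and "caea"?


Comparing "caab" and "caea" position by position:
  Position 0: 'c' vs 'c' => same
  Position 1: 'a' vs 'a' => same
  Position 2: 'a' vs 'e' => DIFFER
  Position 3: 'b' vs 'a' => DIFFER
Positions that differ: 2

2


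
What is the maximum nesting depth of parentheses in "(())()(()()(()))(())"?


Input: "(())()(()()(()))(())"
Tracking depth:
  Position 0 '(': depth becomes 1
  Position 1 '(': depth becomes 2
  Position 2 ')': depth becomes 1
  Position 3 ')': depth becomes 0
  Position 4 '(': depth becomes 1
  Position 5 ')': depth becomes 0
  Position 6 '(': depth becomes 1
  Position 7 '(': depth becomes 2
  Position 8 ')': depth becomes 1
  Position 9 '(': depth becomes 2
  Position 10 ')': depth becomes 1
  Position 11 '(': depth becomes 2
  Position 12 '(': depth becomes 3
  Position 13 ')': depth becomes 2
  Position 14 ')': depth becomes 1
  Position 15 ')': depth becomes 0
  Position 16 '(': depth becomes 1
  Position 17 '(': depth becomes 2
  Position 18 ')': depth becomes 1
  Position 19 ')': depth becomes 0
Maximum depth reached: 3

3


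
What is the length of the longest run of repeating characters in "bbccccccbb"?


Input: "bbccccccbb"
Scanning for longest run:
  Position 1 ('b'): continues run of 'b', length=2
  Position 2 ('c'): new char, reset run to 1
  Position 3 ('c'): continues run of 'c', length=2
  Position 4 ('c'): continues run of 'c', length=3
  Position 5 ('c'): continues run of 'c', length=4
  Position 6 ('c'): continues run of 'c', length=5
  Position 7 ('c'): continues run of 'c', length=6
  Position 8 ('b'): new char, reset run to 1
  Position 9 ('b'): continues run of 'b', length=2
Longest run: 'c' with length 6

6


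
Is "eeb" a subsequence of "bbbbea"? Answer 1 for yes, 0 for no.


Check if "eeb" is a subsequence of "bbbbea"
Greedy scan:
  Position 0 ('b'): no match needed
  Position 1 ('b'): no match needed
  Position 2 ('b'): no match needed
  Position 3 ('b'): no match needed
  Position 4 ('e'): matches sub[0] = 'e'
  Position 5 ('a'): no match needed
Only matched 1/3 characters => not a subsequence

0


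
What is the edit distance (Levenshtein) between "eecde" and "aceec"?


Computing edit distance: "eecde" -> "aceec"
DP table:
           a    c    e    e    c
      0    1    2    3    4    5
  e   1    1    2    2    3    4
  e   2    2    2    2    2    3
  c   3    3    2    3    3    2
  d   4    4    3    3    4    3
  e   5    5    4    3    3    4
Edit distance = dp[5][5] = 4

4


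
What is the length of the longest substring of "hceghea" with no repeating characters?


Input: "hceghea"
Sliding window (track last position of each char):
  Position 0 ('h'): window [0,0] length 1 -- new best
  Position 1 ('c'): window [0,1] length 2 -- new best
  Position 2 ('e'): window [0,2] length 3 -- new best
  Position 3 ('g'): window [0,3] length 4 -- new best
  Position 4 ('h'): repeat (last at 0), move window start to 1
  Position 4 ('h'): window [1,4] length 4
  Position 5 ('e'): repeat (last at 2), move window start to 3
  Position 5 ('e'): window [3,5] length 3
  Position 6 ('a'): window [3,6] length 4
Longest substring with no repeats: "hceg" with length 4

4


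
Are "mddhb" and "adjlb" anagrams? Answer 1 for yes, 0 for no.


Strings: "mddhb", "adjlb"
Sorted first:  bddhm
Sorted second: abdjl
Differ at position 0: 'b' vs 'a' => not anagrams

0


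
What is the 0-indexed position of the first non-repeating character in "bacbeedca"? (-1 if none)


Input: bacbeedca
Character frequencies:
  'a': 2
  'b': 2
  'c': 2
  'd': 1
  'e': 2
Scanning left to right for freq == 1:
  Position 0 ('b'): freq=2, skip
  Position 1 ('a'): freq=2, skip
  Position 2 ('c'): freq=2, skip
  Position 3 ('b'): freq=2, skip
  Position 4 ('e'): freq=2, skip
  Position 5 ('e'): freq=2, skip
  Position 6 ('d'): unique! => answer = 6

6


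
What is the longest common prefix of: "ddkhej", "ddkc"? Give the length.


Words: ddkhej, ddkc
  Position 0: all 'd' => match
  Position 1: all 'd' => match
  Position 2: all 'k' => match
  Position 3: ('h', 'c') => mismatch, stop
LCP = "ddk" (length 3)

3


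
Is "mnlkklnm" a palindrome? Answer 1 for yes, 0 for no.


Input: mnlkklnm
Reversed: mnlkklnm
  Compare pos 0 ('m') with pos 7 ('m'): match
  Compare pos 1 ('n') with pos 6 ('n'): match
  Compare pos 2 ('l') with pos 5 ('l'): match
  Compare pos 3 ('k') with pos 4 ('k'): match
Result: palindrome

1


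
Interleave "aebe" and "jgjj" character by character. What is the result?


Interleaving "aebe" and "jgjj":
  Position 0: 'a' from first, 'j' from second => "aj"
  Position 1: 'e' from first, 'g' from second => "eg"
  Position 2: 'b' from first, 'j' from second => "bj"
  Position 3: 'e' from first, 'j' from second => "ej"
Result: ajegbjej

ajegbjej


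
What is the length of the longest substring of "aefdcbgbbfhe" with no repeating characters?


Input: "aefdcbgbbfhe"
Sliding window (track last position of each char):
  Position 0 ('a'): window [0,0] length 1 -- new best
  Position 1 ('e'): window [0,1] length 2 -- new best
  Position 2 ('f'): window [0,2] length 3 -- new best
  Position 3 ('d'): window [0,3] length 4 -- new best
  Position 4 ('c'): window [0,4] length 5 -- new best
  Position 5 ('b'): window [0,5] length 6 -- new best
  Position 6 ('g'): window [0,6] length 7 -- new best
  Position 7 ('b'): repeat (last at 5), move window start to 6
  Position 7 ('b'): window [6,7] length 2
  Position 8 ('b'): repeat (last at 7), move window start to 8
  Position 8 ('b'): window [8,8] length 1
  Position 9 ('f'): window [8,9] length 2
  Position 10 ('h'): window [8,10] length 3
  Position 11 ('e'): window [8,11] length 4
Longest substring with no repeats: "aefdcbg" with length 7

7


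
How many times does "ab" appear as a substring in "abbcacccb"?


Searching for "ab" in "abbcacccb"
Scanning each position:
  Position 0: "ab" => MATCH
  Position 1: "bb" => no
  Position 2: "bc" => no
  Position 3: "ca" => no
  Position 4: "ac" => no
  Position 5: "cc" => no
  Position 6: "cc" => no
  Position 7: "cb" => no
Total occurrences: 1

1


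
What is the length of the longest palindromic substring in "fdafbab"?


Input: "fdafbab"
Checking substrings for palindromes:
  [4:7] "bab" (len 3) => palindrome
Longest palindromic substring: "bab" with length 3

3


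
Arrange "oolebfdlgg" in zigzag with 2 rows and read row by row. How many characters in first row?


Zigzag "oolebfdlgg" into 2 rows:
Placing characters:
  'o' => row 0
  'o' => row 1
  'l' => row 0
  'e' => row 1
  'b' => row 0
  'f' => row 1
  'd' => row 0
  'l' => row 1
  'g' => row 0
  'g' => row 1
Rows:
  Row 0: "olbdg"
  Row 1: "oeflg"
First row length: 5

5


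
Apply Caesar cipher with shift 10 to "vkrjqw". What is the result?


Caesar cipher: shift "vkrjqw" by 10
  'v' (pos 21) + 10 = pos 5 = 'f'
  'k' (pos 10) + 10 = pos 20 = 'u'
  'r' (pos 17) + 10 = pos 1 = 'b'
  'j' (pos 9) + 10 = pos 19 = 't'
  'q' (pos 16) + 10 = pos 0 = 'a'
  'w' (pos 22) + 10 = pos 6 = 'g'
Result: fubtag

fubtag


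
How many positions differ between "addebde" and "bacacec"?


Comparing "addebde" and "bacacec" position by position:
  Position 0: 'a' vs 'b' => DIFFER
  Position 1: 'd' vs 'a' => DIFFER
  Position 2: 'd' vs 'c' => DIFFER
  Position 3: 'e' vs 'a' => DIFFER
  Position 4: 'b' vs 'c' => DIFFER
  Position 5: 'd' vs 'e' => DIFFER
  Position 6: 'e' vs 'c' => DIFFER
Positions that differ: 7

7


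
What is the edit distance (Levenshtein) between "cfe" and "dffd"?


Computing edit distance: "cfe" -> "dffd"
DP table:
           d    f    f    d
      0    1    2    3    4
  c   1    1    2    3    4
  f   2    2    1    2    3
  e   3    3    2    2    3
Edit distance = dp[3][4] = 3

3


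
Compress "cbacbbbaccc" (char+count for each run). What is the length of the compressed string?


Input: cbacbbbaccc
Runs:
  'c' x 1 => "c1"
  'b' x 1 => "b1"
  'a' x 1 => "a1"
  'c' x 1 => "c1"
  'b' x 3 => "b3"
  'a' x 1 => "a1"
  'c' x 3 => "c3"
Compressed: "c1b1a1c1b3a1c3"
Compressed length: 14

14


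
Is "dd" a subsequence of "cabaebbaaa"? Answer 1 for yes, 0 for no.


Check if "dd" is a subsequence of "cabaebbaaa"
Greedy scan:
  Position 0 ('c'): no match needed
  Position 1 ('a'): no match needed
  Position 2 ('b'): no match needed
  Position 3 ('a'): no match needed
  Position 4 ('e'): no match needed
  Position 5 ('b'): no match needed
  Position 6 ('b'): no match needed
  Position 7 ('a'): no match needed
  Position 8 ('a'): no match needed
  Position 9 ('a'): no match needed
Only matched 0/2 characters => not a subsequence

0


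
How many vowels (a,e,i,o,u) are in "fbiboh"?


Input: fbiboh
Checking each character:
  'f' at position 0: consonant
  'b' at position 1: consonant
  'i' at position 2: vowel (running total: 1)
  'b' at position 3: consonant
  'o' at position 4: vowel (running total: 2)
  'h' at position 5: consonant
Total vowels: 2

2


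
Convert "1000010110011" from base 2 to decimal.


Input: "1000010110011" in base 2
Positional expansion:
  Digit '1' (value 1) x 2^12 = 4096
  Digit '0' (value 0) x 2^11 = 0
  Digit '0' (value 0) x 2^10 = 0
  Digit '0' (value 0) x 2^9 = 0
  Digit '0' (value 0) x 2^8 = 0
  Digit '1' (value 1) x 2^7 = 128
  Digit '0' (value 0) x 2^6 = 0
  Digit '1' (value 1) x 2^5 = 32
  Digit '1' (value 1) x 2^4 = 16
  Digit '0' (value 0) x 2^3 = 0
  Digit '0' (value 0) x 2^2 = 0
  Digit '1' (value 1) x 2^1 = 2
  Digit '1' (value 1) x 2^0 = 1
Sum = 4275

4275


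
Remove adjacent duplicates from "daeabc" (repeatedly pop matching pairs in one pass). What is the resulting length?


Input: daeabc
Stack-based adjacent duplicate removal:
  Read 'd': push. Stack: d
  Read 'a': push. Stack: da
  Read 'e': push. Stack: dae
  Read 'a': push. Stack: daea
  Read 'b': push. Stack: daeab
  Read 'c': push. Stack: daeabc
Final stack: "daeabc" (length 6)

6


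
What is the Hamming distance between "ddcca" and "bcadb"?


Comparing "ddcca" and "bcadb" position by position:
  Position 0: 'd' vs 'b' => differ
  Position 1: 'd' vs 'c' => differ
  Position 2: 'c' vs 'a' => differ
  Position 3: 'c' vs 'd' => differ
  Position 4: 'a' vs 'b' => differ
Total differences (Hamming distance): 5

5


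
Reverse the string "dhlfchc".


Input: dhlfchc
Reading characters right to left:
  Position 6: 'c'
  Position 5: 'h'
  Position 4: 'c'
  Position 3: 'f'
  Position 2: 'l'
  Position 1: 'h'
  Position 0: 'd'
Reversed: chcflhd

chcflhd


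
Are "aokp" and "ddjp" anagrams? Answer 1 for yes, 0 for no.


Strings: "aokp", "ddjp"
Sorted first:  akop
Sorted second: ddjp
Differ at position 0: 'a' vs 'd' => not anagrams

0


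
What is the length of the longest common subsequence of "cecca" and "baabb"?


LCS of "cecca" and "baabb"
DP table:
           b    a    a    b    b
      0    0    0    0    0    0
  c   0    0    0    0    0    0
  e   0    0    0    0    0    0
  c   0    0    0    0    0    0
  c   0    0    0    0    0    0
  a   0    0    1    1    1    1
LCS length = dp[5][5] = 1

1


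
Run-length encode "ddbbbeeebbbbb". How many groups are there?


Input: ddbbbeeebbbbb
Scanning for consecutive runs:
  Group 1: 'd' x 2 (positions 0-1)
  Group 2: 'b' x 3 (positions 2-4)
  Group 3: 'e' x 3 (positions 5-7)
  Group 4: 'b' x 5 (positions 8-12)
Total groups: 4

4


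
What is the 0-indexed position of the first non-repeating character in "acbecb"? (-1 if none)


Input: acbecb
Character frequencies:
  'a': 1
  'b': 2
  'c': 2
  'e': 1
Scanning left to right for freq == 1:
  Position 0 ('a'): unique! => answer = 0

0


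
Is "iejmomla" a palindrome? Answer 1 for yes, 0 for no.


Input: iejmomla
Reversed: almomjei
  Compare pos 0 ('i') with pos 7 ('a'): MISMATCH
  Compare pos 1 ('e') with pos 6 ('l'): MISMATCH
  Compare pos 2 ('j') with pos 5 ('m'): MISMATCH
  Compare pos 3 ('m') with pos 4 ('o'): MISMATCH
Result: not a palindrome

0


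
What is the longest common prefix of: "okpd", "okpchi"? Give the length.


Words: okpd, okpchi
  Position 0: all 'o' => match
  Position 1: all 'k' => match
  Position 2: all 'p' => match
  Position 3: ('d', 'c') => mismatch, stop
LCP = "okp" (length 3)

3


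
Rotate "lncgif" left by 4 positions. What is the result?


Input: "lncgif", rotate left by 4
First 4 characters: "lncg"
Remaining characters: "if"
Concatenate remaining + first: "if" + "lncg" = "iflncg"

iflncg


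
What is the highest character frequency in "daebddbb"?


Input: daebddbb
Character counts:
  'a': 1
  'b': 3
  'd': 3
  'e': 1
Maximum frequency: 3

3


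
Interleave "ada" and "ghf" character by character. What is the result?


Interleaving "ada" and "ghf":
  Position 0: 'a' from first, 'g' from second => "ag"
  Position 1: 'd' from first, 'h' from second => "dh"
  Position 2: 'a' from first, 'f' from second => "af"
Result: agdhaf

agdhaf


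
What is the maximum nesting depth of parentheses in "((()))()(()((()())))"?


Input: "((()))()(()((()())))"
Tracking depth:
  Position 0 '(': depth becomes 1
  Position 1 '(': depth becomes 2
  Position 2 '(': depth becomes 3
  Position 3 ')': depth becomes 2
  Position 4 ')': depth becomes 1
  Position 5 ')': depth becomes 0
  Position 6 '(': depth becomes 1
  Position 7 ')': depth becomes 0
  Position 8 '(': depth becomes 1
  Position 9 '(': depth becomes 2
  Position 10 ')': depth becomes 1
  Position 11 '(': depth becomes 2
  Position 12 '(': depth becomes 3
  Position 13 '(': depth becomes 4
  Position 14 ')': depth becomes 3
  Position 15 '(': depth becomes 4
  Position 16 ')': depth becomes 3
  Position 17 ')': depth becomes 2
  Position 18 ')': depth becomes 1
  Position 19 ')': depth becomes 0
Maximum depth reached: 4

4


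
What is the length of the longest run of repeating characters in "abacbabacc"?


Input: "abacbabacc"
Scanning for longest run:
  Position 1 ('b'): new char, reset run to 1
  Position 2 ('a'): new char, reset run to 1
  Position 3 ('c'): new char, reset run to 1
  Position 4 ('b'): new char, reset run to 1
  Position 5 ('a'): new char, reset run to 1
  Position 6 ('b'): new char, reset run to 1
  Position 7 ('a'): new char, reset run to 1
  Position 8 ('c'): new char, reset run to 1
  Position 9 ('c'): continues run of 'c', length=2
Longest run: 'c' with length 2

2


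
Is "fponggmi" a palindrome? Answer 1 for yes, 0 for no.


Input: fponggmi
Reversed: imggnopf
  Compare pos 0 ('f') with pos 7 ('i'): MISMATCH
  Compare pos 1 ('p') with pos 6 ('m'): MISMATCH
  Compare pos 2 ('o') with pos 5 ('g'): MISMATCH
  Compare pos 3 ('n') with pos 4 ('g'): MISMATCH
Result: not a palindrome

0


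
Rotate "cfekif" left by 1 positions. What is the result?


Input: "cfekif", rotate left by 1
First 1 characters: "c"
Remaining characters: "fekif"
Concatenate remaining + first: "fekif" + "c" = "fekifc"

fekifc


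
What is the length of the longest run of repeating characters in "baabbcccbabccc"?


Input: "baabbcccbabccc"
Scanning for longest run:
  Position 1 ('a'): new char, reset run to 1
  Position 2 ('a'): continues run of 'a', length=2
  Position 3 ('b'): new char, reset run to 1
  Position 4 ('b'): continues run of 'b', length=2
  Position 5 ('c'): new char, reset run to 1
  Position 6 ('c'): continues run of 'c', length=2
  Position 7 ('c'): continues run of 'c', length=3
  Position 8 ('b'): new char, reset run to 1
  Position 9 ('a'): new char, reset run to 1
  Position 10 ('b'): new char, reset run to 1
  Position 11 ('c'): new char, reset run to 1
  Position 12 ('c'): continues run of 'c', length=2
  Position 13 ('c'): continues run of 'c', length=3
Longest run: 'c' with length 3

3


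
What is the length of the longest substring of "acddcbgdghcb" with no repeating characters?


Input: "acddcbgdghcb"
Sliding window (track last position of each char):
  Position 0 ('a'): window [0,0] length 1 -- new best
  Position 1 ('c'): window [0,1] length 2 -- new best
  Position 2 ('d'): window [0,2] length 3 -- new best
  Position 3 ('d'): repeat (last at 2), move window start to 3
  Position 3 ('d'): window [3,3] length 1
  Position 4 ('c'): window [3,4] length 2
  Position 5 ('b'): window [3,5] length 3
  Position 6 ('g'): window [3,6] length 4 -- new best
  Position 7 ('d'): repeat (last at 3), move window start to 4
  Position 7 ('d'): window [4,7] length 4
  Position 8 ('g'): repeat (last at 6), move window start to 7
  Position 8 ('g'): window [7,8] length 2
  Position 9 ('h'): window [7,9] length 3
  Position 10 ('c'): window [7,10] length 4
  Position 11 ('b'): window [7,11] length 5 -- new best
Longest substring with no repeats: "dghcb" with length 5

5


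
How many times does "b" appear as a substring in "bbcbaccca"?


Searching for "b" in "bbcbaccca"
Scanning each position:
  Position 0: "b" => MATCH
  Position 1: "b" => MATCH
  Position 2: "c" => no
  Position 3: "b" => MATCH
  Position 4: "a" => no
  Position 5: "c" => no
  Position 6: "c" => no
  Position 7: "c" => no
  Position 8: "a" => no
Total occurrences: 3

3


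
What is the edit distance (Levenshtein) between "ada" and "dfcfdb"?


Computing edit distance: "ada" -> "dfcfdb"
DP table:
           d    f    c    f    d    b
      0    1    2    3    4    5    6
  a   1    1    2    3    4    5    6
  d   2    1    2    3    4    4    5
  a   3    2    2    3    4    5    5
Edit distance = dp[3][6] = 5

5


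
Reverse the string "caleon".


Input: caleon
Reading characters right to left:
  Position 5: 'n'
  Position 4: 'o'
  Position 3: 'e'
  Position 2: 'l'
  Position 1: 'a'
  Position 0: 'c'
Reversed: noelac

noelac


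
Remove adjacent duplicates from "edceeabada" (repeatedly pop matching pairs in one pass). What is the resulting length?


Input: edceeabada
Stack-based adjacent duplicate removal:
  Read 'e': push. Stack: e
  Read 'd': push. Stack: ed
  Read 'c': push. Stack: edc
  Read 'e': push. Stack: edce
  Read 'e': matches stack top 'e' => pop. Stack: edc
  Read 'a': push. Stack: edca
  Read 'b': push. Stack: edcab
  Read 'a': push. Stack: edcaba
  Read 'd': push. Stack: edcabad
  Read 'a': push. Stack: edcabada
Final stack: "edcabada" (length 8)

8


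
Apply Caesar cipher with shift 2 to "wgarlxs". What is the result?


Caesar cipher: shift "wgarlxs" by 2
  'w' (pos 22) + 2 = pos 24 = 'y'
  'g' (pos 6) + 2 = pos 8 = 'i'
  'a' (pos 0) + 2 = pos 2 = 'c'
  'r' (pos 17) + 2 = pos 19 = 't'
  'l' (pos 11) + 2 = pos 13 = 'n'
  'x' (pos 23) + 2 = pos 25 = 'z'
  's' (pos 18) + 2 = pos 20 = 'u'
Result: yictnzu

yictnzu


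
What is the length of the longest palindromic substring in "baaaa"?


Input: "baaaa"
Checking substrings for palindromes:
  [1:5] "aaaa" (len 4) => palindrome
  [1:4] "aaa" (len 3) => palindrome
  [2:5] "aaa" (len 3) => palindrome
  [1:3] "aa" (len 2) => palindrome
  [2:4] "aa" (len 2) => palindrome
  [3:5] "aa" (len 2) => palindrome
Longest palindromic substring: "aaaa" with length 4

4


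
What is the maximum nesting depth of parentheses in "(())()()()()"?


Input: "(())()()()()"
Tracking depth:
  Position 0 '(': depth becomes 1
  Position 1 '(': depth becomes 2
  Position 2 ')': depth becomes 1
  Position 3 ')': depth becomes 0
  Position 4 '(': depth becomes 1
  Position 5 ')': depth becomes 0
  Position 6 '(': depth becomes 1
  Position 7 ')': depth becomes 0
  Position 8 '(': depth becomes 1
  Position 9 ')': depth becomes 0
  Position 10 '(': depth becomes 1
  Position 11 ')': depth becomes 0
Maximum depth reached: 2

2


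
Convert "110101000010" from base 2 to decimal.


Input: "110101000010" in base 2
Positional expansion:
  Digit '1' (value 1) x 2^11 = 2048
  Digit '1' (value 1) x 2^10 = 1024
  Digit '0' (value 0) x 2^9 = 0
  Digit '1' (value 1) x 2^8 = 256
  Digit '0' (value 0) x 2^7 = 0
  Digit '1' (value 1) x 2^6 = 64
  Digit '0' (value 0) x 2^5 = 0
  Digit '0' (value 0) x 2^4 = 0
  Digit '0' (value 0) x 2^3 = 0
  Digit '0' (value 0) x 2^2 = 0
  Digit '1' (value 1) x 2^1 = 2
  Digit '0' (value 0) x 2^0 = 0
Sum = 3394

3394


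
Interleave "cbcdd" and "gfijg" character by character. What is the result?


Interleaving "cbcdd" and "gfijg":
  Position 0: 'c' from first, 'g' from second => "cg"
  Position 1: 'b' from first, 'f' from second => "bf"
  Position 2: 'c' from first, 'i' from second => "ci"
  Position 3: 'd' from first, 'j' from second => "dj"
  Position 4: 'd' from first, 'g' from second => "dg"
Result: cgbfcidjdg

cgbfcidjdg


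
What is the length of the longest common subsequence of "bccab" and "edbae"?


LCS of "bccab" and "edbae"
DP table:
           e    d    b    a    e
      0    0    0    0    0    0
  b   0    0    0    1    1    1
  c   0    0    0    1    1    1
  c   0    0    0    1    1    1
  a   0    0    0    1    2    2
  b   0    0    0    1    2    2
LCS length = dp[5][5] = 2

2


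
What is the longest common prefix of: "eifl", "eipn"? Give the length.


Words: eifl, eipn
  Position 0: all 'e' => match
  Position 1: all 'i' => match
  Position 2: ('f', 'p') => mismatch, stop
LCP = "ei" (length 2)

2


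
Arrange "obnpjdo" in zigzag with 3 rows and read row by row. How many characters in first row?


Zigzag "obnpjdo" into 3 rows:
Placing characters:
  'o' => row 0
  'b' => row 1
  'n' => row 2
  'p' => row 1
  'j' => row 0
  'd' => row 1
  'o' => row 2
Rows:
  Row 0: "oj"
  Row 1: "bpd"
  Row 2: "no"
First row length: 2

2


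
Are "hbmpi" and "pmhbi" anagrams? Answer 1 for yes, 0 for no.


Strings: "hbmpi", "pmhbi"
Sorted first:  bhimp
Sorted second: bhimp
Sorted forms match => anagrams

1


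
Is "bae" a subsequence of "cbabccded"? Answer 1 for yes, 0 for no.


Check if "bae" is a subsequence of "cbabccded"
Greedy scan:
  Position 0 ('c'): no match needed
  Position 1 ('b'): matches sub[0] = 'b'
  Position 2 ('a'): matches sub[1] = 'a'
  Position 3 ('b'): no match needed
  Position 4 ('c'): no match needed
  Position 5 ('c'): no match needed
  Position 6 ('d'): no match needed
  Position 7 ('e'): matches sub[2] = 'e'
  Position 8 ('d'): no match needed
All 3 characters matched => is a subsequence

1


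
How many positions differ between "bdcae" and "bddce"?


Comparing "bdcae" and "bddce" position by position:
  Position 0: 'b' vs 'b' => same
  Position 1: 'd' vs 'd' => same
  Position 2: 'c' vs 'd' => DIFFER
  Position 3: 'a' vs 'c' => DIFFER
  Position 4: 'e' vs 'e' => same
Positions that differ: 2

2


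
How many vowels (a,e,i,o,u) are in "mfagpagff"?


Input: mfagpagff
Checking each character:
  'm' at position 0: consonant
  'f' at position 1: consonant
  'a' at position 2: vowel (running total: 1)
  'g' at position 3: consonant
  'p' at position 4: consonant
  'a' at position 5: vowel (running total: 2)
  'g' at position 6: consonant
  'f' at position 7: consonant
  'f' at position 8: consonant
Total vowels: 2

2


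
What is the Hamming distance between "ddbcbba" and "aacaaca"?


Comparing "ddbcbba" and "aacaaca" position by position:
  Position 0: 'd' vs 'a' => differ
  Position 1: 'd' vs 'a' => differ
  Position 2: 'b' vs 'c' => differ
  Position 3: 'c' vs 'a' => differ
  Position 4: 'b' vs 'a' => differ
  Position 5: 'b' vs 'c' => differ
  Position 6: 'a' vs 'a' => same
Total differences (Hamming distance): 6

6


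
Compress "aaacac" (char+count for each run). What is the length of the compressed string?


Input: aaacac
Runs:
  'a' x 3 => "a3"
  'c' x 1 => "c1"
  'a' x 1 => "a1"
  'c' x 1 => "c1"
Compressed: "a3c1a1c1"
Compressed length: 8

8


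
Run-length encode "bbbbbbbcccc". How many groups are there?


Input: bbbbbbbcccc
Scanning for consecutive runs:
  Group 1: 'b' x 7 (positions 0-6)
  Group 2: 'c' x 4 (positions 7-10)
Total groups: 2

2


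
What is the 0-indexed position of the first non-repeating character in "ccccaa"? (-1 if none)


Input: ccccaa
Character frequencies:
  'a': 2
  'c': 4
Scanning left to right for freq == 1:
  Position 0 ('c'): freq=4, skip
  Position 1 ('c'): freq=4, skip
  Position 2 ('c'): freq=4, skip
  Position 3 ('c'): freq=4, skip
  Position 4 ('a'): freq=2, skip
  Position 5 ('a'): freq=2, skip
  No unique character found => answer = -1

-1


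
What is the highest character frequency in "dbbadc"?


Input: dbbadc
Character counts:
  'a': 1
  'b': 2
  'c': 1
  'd': 2
Maximum frequency: 2

2


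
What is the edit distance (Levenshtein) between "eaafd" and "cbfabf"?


Computing edit distance: "eaafd" -> "cbfabf"
DP table:
           c    b    f    a    b    f
      0    1    2    3    4    5    6
  e   1    1    2    3    4    5    6
  a   2    2    2    3    3    4    5
  a   3    3    3    3    3    4    5
  f   4    4    4    3    4    4    4
  d   5    5    5    4    4    5    5
Edit distance = dp[5][6] = 5

5


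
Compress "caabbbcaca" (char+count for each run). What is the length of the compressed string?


Input: caabbbcaca
Runs:
  'c' x 1 => "c1"
  'a' x 2 => "a2"
  'b' x 3 => "b3"
  'c' x 1 => "c1"
  'a' x 1 => "a1"
  'c' x 1 => "c1"
  'a' x 1 => "a1"
Compressed: "c1a2b3c1a1c1a1"
Compressed length: 14

14


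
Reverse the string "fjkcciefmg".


Input: fjkcciefmg
Reading characters right to left:
  Position 9: 'g'
  Position 8: 'm'
  Position 7: 'f'
  Position 6: 'e'
  Position 5: 'i'
  Position 4: 'c'
  Position 3: 'c'
  Position 2: 'k'
  Position 1: 'j'
  Position 0: 'f'
Reversed: gmfeicckjf

gmfeicckjf


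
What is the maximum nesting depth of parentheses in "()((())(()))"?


Input: "()((())(()))"
Tracking depth:
  Position 0 '(': depth becomes 1
  Position 1 ')': depth becomes 0
  Position 2 '(': depth becomes 1
  Position 3 '(': depth becomes 2
  Position 4 '(': depth becomes 3
  Position 5 ')': depth becomes 2
  Position 6 ')': depth becomes 1
  Position 7 '(': depth becomes 2
  Position 8 '(': depth becomes 3
  Position 9 ')': depth becomes 2
  Position 10 ')': depth becomes 1
  Position 11 ')': depth becomes 0
Maximum depth reached: 3

3


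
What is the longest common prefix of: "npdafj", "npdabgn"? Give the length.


Words: npdafj, npdabgn
  Position 0: all 'n' => match
  Position 1: all 'p' => match
  Position 2: all 'd' => match
  Position 3: all 'a' => match
  Position 4: ('f', 'b') => mismatch, stop
LCP = "npda" (length 4)

4


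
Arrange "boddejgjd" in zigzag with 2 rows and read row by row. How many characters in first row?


Zigzag "boddejgjd" into 2 rows:
Placing characters:
  'b' => row 0
  'o' => row 1
  'd' => row 0
  'd' => row 1
  'e' => row 0
  'j' => row 1
  'g' => row 0
  'j' => row 1
  'd' => row 0
Rows:
  Row 0: "bdegd"
  Row 1: "odjj"
First row length: 5

5


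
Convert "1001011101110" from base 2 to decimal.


Input: "1001011101110" in base 2
Positional expansion:
  Digit '1' (value 1) x 2^12 = 4096
  Digit '0' (value 0) x 2^11 = 0
  Digit '0' (value 0) x 2^10 = 0
  Digit '1' (value 1) x 2^9 = 512
  Digit '0' (value 0) x 2^8 = 0
  Digit '1' (value 1) x 2^7 = 128
  Digit '1' (value 1) x 2^6 = 64
  Digit '1' (value 1) x 2^5 = 32
  Digit '0' (value 0) x 2^4 = 0
  Digit '1' (value 1) x 2^3 = 8
  Digit '1' (value 1) x 2^2 = 4
  Digit '1' (value 1) x 2^1 = 2
  Digit '0' (value 0) x 2^0 = 0
Sum = 4846

4846


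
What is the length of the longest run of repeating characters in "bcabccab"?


Input: "bcabccab"
Scanning for longest run:
  Position 1 ('c'): new char, reset run to 1
  Position 2 ('a'): new char, reset run to 1
  Position 3 ('b'): new char, reset run to 1
  Position 4 ('c'): new char, reset run to 1
  Position 5 ('c'): continues run of 'c', length=2
  Position 6 ('a'): new char, reset run to 1
  Position 7 ('b'): new char, reset run to 1
Longest run: 'c' with length 2

2


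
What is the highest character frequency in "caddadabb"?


Input: caddadabb
Character counts:
  'a': 3
  'b': 2
  'c': 1
  'd': 3
Maximum frequency: 3

3


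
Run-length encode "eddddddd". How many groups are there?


Input: eddddddd
Scanning for consecutive runs:
  Group 1: 'e' x 1 (positions 0-0)
  Group 2: 'd' x 7 (positions 1-7)
Total groups: 2

2


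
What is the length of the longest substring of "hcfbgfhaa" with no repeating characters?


Input: "hcfbgfhaa"
Sliding window (track last position of each char):
  Position 0 ('h'): window [0,0] length 1 -- new best
  Position 1 ('c'): window [0,1] length 2 -- new best
  Position 2 ('f'): window [0,2] length 3 -- new best
  Position 3 ('b'): window [0,3] length 4 -- new best
  Position 4 ('g'): window [0,4] length 5 -- new best
  Position 5 ('f'): repeat (last at 2), move window start to 3
  Position 5 ('f'): window [3,5] length 3
  Position 6 ('h'): window [3,6] length 4
  Position 7 ('a'): window [3,7] length 5
  Position 8 ('a'): repeat (last at 7), move window start to 8
  Position 8 ('a'): window [8,8] length 1
Longest substring with no repeats: "hcfbg" with length 5

5
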